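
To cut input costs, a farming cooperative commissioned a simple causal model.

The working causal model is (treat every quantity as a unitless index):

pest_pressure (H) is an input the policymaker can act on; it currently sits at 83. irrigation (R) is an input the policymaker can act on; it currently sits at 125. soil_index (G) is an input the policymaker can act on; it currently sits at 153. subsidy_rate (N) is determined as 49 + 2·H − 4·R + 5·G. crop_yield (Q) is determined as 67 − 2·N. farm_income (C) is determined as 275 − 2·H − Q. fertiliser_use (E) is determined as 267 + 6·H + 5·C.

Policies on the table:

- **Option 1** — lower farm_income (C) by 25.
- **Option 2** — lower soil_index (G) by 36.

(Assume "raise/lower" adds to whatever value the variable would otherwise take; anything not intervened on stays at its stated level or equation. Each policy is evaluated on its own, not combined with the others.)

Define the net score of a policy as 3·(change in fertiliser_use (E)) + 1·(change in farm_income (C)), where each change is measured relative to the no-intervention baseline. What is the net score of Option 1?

Baseline:
  H = 83
  R = 125
  G = 153
  N = 49 + 2·83 − 4·125 + 5·153 = 480
  Q = 67 − 2·480 = -893
  C = 275 − 2·83 − (-893) = 1002
  E = 267 + 6·83 + 5·1002 = 5775
Option 1 (C − 25):
  H = 83
  R = 125
  G = 153
  N = 49 + 2·83 − 4·125 + 5·153 = 480
  Q = 67 − 2·480 = -893
  C = 275 − 2·83 − (-893) (−25 from intervention) = 977
  E = 267 + 6·83 + 5·977 = 5650
ΔE = 5650 − 5775 = -125; ΔC = 977 − 1002 = -25
Score = 3·(-125) + 1·(-25) = -400

-400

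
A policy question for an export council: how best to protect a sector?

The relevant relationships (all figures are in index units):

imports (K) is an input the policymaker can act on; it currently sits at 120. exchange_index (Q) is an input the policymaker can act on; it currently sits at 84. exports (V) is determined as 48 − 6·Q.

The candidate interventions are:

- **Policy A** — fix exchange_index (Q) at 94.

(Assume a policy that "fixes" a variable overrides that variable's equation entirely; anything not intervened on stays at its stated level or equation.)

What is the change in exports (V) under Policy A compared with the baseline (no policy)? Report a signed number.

Baseline:
  Q = 84
  V = 48 − 6·84 = -456
Policy A (Q := 94):
  Q = 94
  V = 48 − 6·94 = -516
Change in V: -516 − (-456) = -60

-60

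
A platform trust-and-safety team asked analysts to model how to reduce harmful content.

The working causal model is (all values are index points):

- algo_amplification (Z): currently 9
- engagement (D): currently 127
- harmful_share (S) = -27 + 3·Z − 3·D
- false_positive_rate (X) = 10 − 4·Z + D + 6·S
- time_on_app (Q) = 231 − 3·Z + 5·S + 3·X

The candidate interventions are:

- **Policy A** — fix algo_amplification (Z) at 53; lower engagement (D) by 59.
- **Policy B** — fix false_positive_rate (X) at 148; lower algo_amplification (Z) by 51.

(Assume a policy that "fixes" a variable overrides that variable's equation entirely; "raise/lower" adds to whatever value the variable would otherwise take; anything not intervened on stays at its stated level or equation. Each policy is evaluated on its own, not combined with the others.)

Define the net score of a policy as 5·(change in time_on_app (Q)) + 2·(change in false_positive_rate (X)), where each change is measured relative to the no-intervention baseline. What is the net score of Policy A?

34588

Baseline:
  Z = 9
  D = 127
  S = -27 + 3·9 − 3·127 = -381
  X = 10 − 4·9 + 127 + 6·(-381) = -2185
  Q = 231 − 3·9 + 5·(-381) + 3·(-2185) = -8256
Policy A (Z := 53, D − 59):
  Z = 53
  D = 127 − 59 = 68
  S = -27 + 3·53 − 3·68 = -72
  X = 10 − 4·53 + 68 + 6·(-72) = -566
  Q = 231 − 3·53 + 5·(-72) + 3·(-566) = -1986
ΔQ = -1986 − (-8256) = 6270; ΔX = -566 − (-2185) = 1619
Score = 5·6270 + 2·1619 = 34588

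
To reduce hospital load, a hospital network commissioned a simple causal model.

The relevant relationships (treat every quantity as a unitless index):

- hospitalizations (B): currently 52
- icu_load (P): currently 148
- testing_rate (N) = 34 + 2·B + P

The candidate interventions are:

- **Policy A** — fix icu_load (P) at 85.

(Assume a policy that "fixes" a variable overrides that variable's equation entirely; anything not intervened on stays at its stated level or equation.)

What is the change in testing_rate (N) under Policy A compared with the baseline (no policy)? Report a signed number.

-63

Baseline:
  B = 52
  P = 148
  N = 34 + 2·52 + 148 = 286
Policy A (P := 85):
  B = 52
  P = 85
  N = 34 + 2·52 + 85 = 223
Change in N: 223 − 286 = -63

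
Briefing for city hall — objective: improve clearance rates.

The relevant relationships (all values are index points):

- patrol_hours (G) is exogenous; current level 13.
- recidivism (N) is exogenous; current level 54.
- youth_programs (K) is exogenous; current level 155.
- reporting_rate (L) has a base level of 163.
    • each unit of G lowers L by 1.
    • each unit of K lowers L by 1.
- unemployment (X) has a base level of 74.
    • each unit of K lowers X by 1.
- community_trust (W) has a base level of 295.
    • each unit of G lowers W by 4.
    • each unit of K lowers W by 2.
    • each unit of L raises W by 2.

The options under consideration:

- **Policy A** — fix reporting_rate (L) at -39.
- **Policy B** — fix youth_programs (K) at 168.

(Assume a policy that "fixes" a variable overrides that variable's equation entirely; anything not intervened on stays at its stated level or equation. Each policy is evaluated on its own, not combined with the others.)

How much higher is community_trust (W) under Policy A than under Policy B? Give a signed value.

-16

Policy A (L := -39):
  G = 13
  K = 155
  L = -39
  W = 295 − 4·13 − 2·155 + 2·(-39) = -145
Policy B (K := 168):
  G = 13
  K = 168
  L = 163 − 13 − 168 = -18
  W = 295 − 4·13 − 2·168 + 2·(-18) = -129
W: -145 − (-129) = -16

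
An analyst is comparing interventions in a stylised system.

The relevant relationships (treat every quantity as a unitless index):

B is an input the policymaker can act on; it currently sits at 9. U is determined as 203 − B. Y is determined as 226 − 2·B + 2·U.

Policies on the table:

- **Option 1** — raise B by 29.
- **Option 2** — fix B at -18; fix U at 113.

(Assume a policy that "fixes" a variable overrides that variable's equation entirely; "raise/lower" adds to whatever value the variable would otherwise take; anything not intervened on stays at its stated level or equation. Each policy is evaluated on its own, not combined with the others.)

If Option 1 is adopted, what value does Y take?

480

Option 1 (B + 29):
  B = 9 + 29 = 38
  U = 203 − 38 = 165
  Y = 226 − 2·38 + 2·165 = 480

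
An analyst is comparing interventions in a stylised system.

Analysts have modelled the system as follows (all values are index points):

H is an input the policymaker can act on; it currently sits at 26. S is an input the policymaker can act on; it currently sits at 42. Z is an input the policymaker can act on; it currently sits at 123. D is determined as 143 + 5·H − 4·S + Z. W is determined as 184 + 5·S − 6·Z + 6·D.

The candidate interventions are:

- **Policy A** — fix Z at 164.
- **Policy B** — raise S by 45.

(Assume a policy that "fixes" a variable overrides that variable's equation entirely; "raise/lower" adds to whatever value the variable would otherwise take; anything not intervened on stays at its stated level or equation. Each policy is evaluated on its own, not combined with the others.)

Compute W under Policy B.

Policy B (S + 45):
  H = 26
  S = 42 + 45 = 87
  Z = 123
  D = 143 + 5·26 − 4·87 + 123 = 48
  W = 184 + 5·87 − 6·123 + 6·48 = 169

169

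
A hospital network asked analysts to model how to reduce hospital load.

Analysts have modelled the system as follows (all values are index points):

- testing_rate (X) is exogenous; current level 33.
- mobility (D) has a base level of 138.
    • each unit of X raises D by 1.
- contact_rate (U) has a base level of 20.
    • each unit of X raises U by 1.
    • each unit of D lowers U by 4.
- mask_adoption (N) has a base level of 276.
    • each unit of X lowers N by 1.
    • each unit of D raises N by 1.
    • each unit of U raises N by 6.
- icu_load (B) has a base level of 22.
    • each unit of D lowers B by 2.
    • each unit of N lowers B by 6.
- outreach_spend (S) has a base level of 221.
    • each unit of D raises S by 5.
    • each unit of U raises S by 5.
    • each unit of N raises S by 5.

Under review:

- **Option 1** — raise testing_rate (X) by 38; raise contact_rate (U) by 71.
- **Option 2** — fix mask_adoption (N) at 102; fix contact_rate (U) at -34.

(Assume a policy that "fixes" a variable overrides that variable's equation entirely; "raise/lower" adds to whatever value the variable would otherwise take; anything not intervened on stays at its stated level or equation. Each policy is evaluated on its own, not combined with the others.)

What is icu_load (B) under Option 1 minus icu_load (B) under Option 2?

22316

Option 1 (X + 38, U + 71):
  X = 33 + 38 = 71
  D = 138 + 71 = 209
  U = 20 + 71 − 4·209 (+71 from intervention) = -674
  N = 276 − 71 + 209 + 6·(-674) = -3630
  B = 22 − 2·209 − 6·(-3630) = 21384
Option 2 (N := 102, U := -34):
  X = 33
  D = 138 + 33 = 171
  U = -34
  N = 102
  B = 22 − 2·171 − 6·102 = -932
B: 21384 − (-932) = 22316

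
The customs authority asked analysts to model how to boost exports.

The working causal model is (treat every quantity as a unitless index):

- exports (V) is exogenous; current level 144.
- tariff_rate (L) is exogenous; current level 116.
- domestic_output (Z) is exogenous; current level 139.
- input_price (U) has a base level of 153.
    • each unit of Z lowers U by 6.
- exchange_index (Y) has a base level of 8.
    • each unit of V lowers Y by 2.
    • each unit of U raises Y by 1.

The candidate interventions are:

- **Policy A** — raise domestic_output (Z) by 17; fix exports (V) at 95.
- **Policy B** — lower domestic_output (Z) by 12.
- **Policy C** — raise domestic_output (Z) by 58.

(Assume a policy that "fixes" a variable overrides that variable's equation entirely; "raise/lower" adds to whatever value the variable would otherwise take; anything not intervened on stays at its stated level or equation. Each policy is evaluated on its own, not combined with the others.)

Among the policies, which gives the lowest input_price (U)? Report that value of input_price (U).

-1029

Policy A (Z + 17, V := 95):
  Z = 139 + 17 = 156
  U = 153 − 6·156 = -783
Policy B (Z − 12):
  Z = 139 − 12 = 127
  U = 153 − 6·127 = -609
Policy C (Z + 58):
  Z = 139 + 58 = 197
  U = 153 − 6·197 = -1029
Comparing — Policy A: U=-783, Policy B: U=-609, Policy C: U=-1029. Lowest is -1029 (Policy C).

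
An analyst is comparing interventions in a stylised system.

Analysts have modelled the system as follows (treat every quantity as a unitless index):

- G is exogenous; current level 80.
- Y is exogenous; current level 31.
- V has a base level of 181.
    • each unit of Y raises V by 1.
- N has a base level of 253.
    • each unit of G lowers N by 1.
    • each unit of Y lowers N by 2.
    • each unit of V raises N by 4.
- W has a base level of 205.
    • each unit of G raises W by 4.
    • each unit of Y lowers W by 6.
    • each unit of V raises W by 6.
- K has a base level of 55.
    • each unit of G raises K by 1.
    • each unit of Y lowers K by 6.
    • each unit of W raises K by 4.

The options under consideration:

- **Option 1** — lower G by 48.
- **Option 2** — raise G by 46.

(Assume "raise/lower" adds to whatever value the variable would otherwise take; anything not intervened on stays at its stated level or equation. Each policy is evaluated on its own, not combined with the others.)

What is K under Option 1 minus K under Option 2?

-1598

Option 1 (G − 48):
  G = 80 − 48 = 32
  Y = 31
  V = 181 + 31 = 212
  W = 205 + 4·32 − 6·31 + 6·212 = 1419
  K = 55 + 32 − 6·31 + 4·1419 = 5577
Option 2 (G + 46):
  G = 80 + 46 = 126
  Y = 31
  V = 181 + 31 = 212
  W = 205 + 4·126 − 6·31 + 6·212 = 1795
  K = 55 + 126 − 6·31 + 4·1795 = 7175
K: 5577 − 7175 = -1598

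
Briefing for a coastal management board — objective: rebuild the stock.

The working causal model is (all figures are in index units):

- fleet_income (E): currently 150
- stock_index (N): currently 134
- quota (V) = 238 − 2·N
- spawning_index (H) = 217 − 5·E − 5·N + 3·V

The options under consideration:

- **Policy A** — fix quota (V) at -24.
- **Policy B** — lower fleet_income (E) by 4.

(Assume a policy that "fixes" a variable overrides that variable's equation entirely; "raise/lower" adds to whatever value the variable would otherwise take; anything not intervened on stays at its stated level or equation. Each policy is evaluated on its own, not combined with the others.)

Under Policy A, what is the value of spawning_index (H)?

-1275

Policy A (V := -24):
  E = 150
  N = 134
  V = -24
  H = 217 − 5·150 − 5·134 + 3·(-24) = -1275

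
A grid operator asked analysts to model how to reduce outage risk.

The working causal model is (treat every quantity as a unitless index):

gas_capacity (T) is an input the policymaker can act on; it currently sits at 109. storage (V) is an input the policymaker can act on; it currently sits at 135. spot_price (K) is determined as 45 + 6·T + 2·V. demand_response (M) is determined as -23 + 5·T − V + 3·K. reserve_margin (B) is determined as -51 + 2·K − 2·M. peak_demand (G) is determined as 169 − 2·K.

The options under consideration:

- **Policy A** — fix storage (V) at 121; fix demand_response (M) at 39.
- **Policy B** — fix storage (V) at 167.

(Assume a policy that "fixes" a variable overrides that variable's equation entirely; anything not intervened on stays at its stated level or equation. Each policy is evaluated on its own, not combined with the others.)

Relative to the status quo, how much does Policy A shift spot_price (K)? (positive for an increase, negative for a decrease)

Baseline:
  T = 109
  V = 135
  K = 45 + 6·109 + 2·135 = 969
Policy A (V := 121, M := 39):
  T = 109
  V = 121
  K = 45 + 6·109 + 2·121 = 941
Change in K: 941 − 969 = -28

-28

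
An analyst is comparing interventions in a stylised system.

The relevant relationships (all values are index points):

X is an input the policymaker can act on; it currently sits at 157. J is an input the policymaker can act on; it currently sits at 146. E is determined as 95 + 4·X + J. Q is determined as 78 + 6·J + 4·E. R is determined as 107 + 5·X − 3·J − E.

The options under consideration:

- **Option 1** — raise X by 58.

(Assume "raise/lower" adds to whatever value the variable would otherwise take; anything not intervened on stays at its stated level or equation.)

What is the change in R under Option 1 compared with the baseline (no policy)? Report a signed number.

58

Baseline:
  X = 157
  J = 146
  E = 95 + 4·157 + 146 = 869
  R = 107 + 5·157 − 3·146 − 869 = -415
Option 1 (X + 58):
  X = 157 + 58 = 215
  J = 146
  E = 95 + 4·215 + 146 = 1101
  R = 107 + 5·215 − 3·146 − 1101 = -357
Change in R: -357 − (-415) = 58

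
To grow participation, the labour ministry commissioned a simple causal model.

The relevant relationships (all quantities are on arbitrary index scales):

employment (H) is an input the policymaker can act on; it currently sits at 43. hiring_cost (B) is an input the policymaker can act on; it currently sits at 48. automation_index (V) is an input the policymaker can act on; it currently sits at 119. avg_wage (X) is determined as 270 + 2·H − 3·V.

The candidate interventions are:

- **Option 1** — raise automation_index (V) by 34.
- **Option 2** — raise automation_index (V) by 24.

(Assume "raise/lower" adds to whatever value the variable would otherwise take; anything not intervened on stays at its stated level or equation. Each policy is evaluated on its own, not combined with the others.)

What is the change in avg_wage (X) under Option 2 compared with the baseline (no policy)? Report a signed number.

-72

Baseline:
  H = 43
  V = 119
  X = 270 + 2·43 − 3·119 = -1
Option 2 (V + 24):
  H = 43
  V = 119 + 24 = 143
  X = 270 + 2·43 − 3·143 = -73
Change in X: -73 − (-1) = -72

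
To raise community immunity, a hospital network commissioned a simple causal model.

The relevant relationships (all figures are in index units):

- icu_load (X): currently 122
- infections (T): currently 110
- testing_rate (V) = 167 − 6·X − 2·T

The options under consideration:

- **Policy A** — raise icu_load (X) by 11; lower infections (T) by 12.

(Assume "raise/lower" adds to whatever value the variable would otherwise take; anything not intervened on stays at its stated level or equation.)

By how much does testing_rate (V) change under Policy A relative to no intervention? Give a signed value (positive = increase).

-42

Baseline:
  X = 122
  T = 110
  V = 167 − 6·122 − 2·110 = -785
Policy A (X + 11, T − 12):
  X = 122 + 11 = 133
  T = 110 − 12 = 98
  V = 167 − 6·133 − 2·98 = -827
Change in V: -827 − (-785) = -42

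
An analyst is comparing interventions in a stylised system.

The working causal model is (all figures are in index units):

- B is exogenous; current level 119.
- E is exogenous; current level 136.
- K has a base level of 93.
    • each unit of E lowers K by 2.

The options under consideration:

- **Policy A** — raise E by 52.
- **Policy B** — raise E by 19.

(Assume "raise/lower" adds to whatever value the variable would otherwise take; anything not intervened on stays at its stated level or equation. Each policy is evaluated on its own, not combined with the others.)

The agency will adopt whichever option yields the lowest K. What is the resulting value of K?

Policy A (E + 52):
  E = 136 + 52 = 188
  K = 93 − 2·188 = -283
Policy B (E + 19):
  E = 136 + 19 = 155
  K = 93 − 2·155 = -217
Comparing — Policy A: K=-283, Policy B: K=-217. Lowest is -283 (Policy A).

-283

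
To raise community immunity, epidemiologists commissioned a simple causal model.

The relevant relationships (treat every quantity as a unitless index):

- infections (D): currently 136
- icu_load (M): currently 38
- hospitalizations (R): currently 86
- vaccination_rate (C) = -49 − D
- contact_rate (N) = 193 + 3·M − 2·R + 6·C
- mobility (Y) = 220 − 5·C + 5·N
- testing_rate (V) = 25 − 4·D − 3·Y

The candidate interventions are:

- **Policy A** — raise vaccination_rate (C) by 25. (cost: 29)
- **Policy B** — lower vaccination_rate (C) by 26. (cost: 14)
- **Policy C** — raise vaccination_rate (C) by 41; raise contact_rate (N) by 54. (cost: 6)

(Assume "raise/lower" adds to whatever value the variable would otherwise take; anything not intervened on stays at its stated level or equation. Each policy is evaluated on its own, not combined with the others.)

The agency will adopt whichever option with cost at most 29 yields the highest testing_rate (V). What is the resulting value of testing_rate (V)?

Policy A (C + 25):
  D = 136
  M = 38
  R = 86
  C = -49 − 136 (+25 from intervention) = -160
  N = 193 + 3·38 − 2·86 + 6·(-160) = -825
  Y = 220 − 5·(-160) + 5·(-825) = -3105
  V = 25 − 4·136 − 3·(-3105) = 8796
Policy B (C − 26):
  D = 136
  M = 38
  R = 86
  C = -49 − 136 (−26 from intervention) = -211
  N = 193 + 3·38 − 2·86 + 6·(-211) = -1131
  Y = 220 − 5·(-211) + 5·(-1131) = -4380
  V = 25 − 4·136 − 3·(-4380) = 12621
Policy C (C + 41, N + 54):
  D = 136
  M = 38
  R = 86
  C = -49 − 136 (+41 from intervention) = -144
  N = 193 + 3·38 − 2·86 + 6·(-144) (+54 from intervention) = -675
  Y = 220 − 5·(-144) + 5·(-675) = -2435
  V = 25 − 4·136 − 3·(-2435) = 6786
Comparing — Policy A: V=8796, Policy B: V=12621, Policy C: V=6786. Highest is 12621 (Policy B).

12621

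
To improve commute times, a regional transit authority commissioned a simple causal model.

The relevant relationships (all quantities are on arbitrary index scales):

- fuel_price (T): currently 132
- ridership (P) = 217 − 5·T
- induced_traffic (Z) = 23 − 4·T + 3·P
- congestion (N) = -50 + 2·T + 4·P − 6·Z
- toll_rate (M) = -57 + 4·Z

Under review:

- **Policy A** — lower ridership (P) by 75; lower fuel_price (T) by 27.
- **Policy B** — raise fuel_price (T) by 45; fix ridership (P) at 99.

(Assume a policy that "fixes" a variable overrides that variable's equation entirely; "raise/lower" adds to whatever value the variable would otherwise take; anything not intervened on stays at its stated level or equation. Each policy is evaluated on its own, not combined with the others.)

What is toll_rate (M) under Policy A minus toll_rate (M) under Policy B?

Policy A (P − 75, T − 27):
  T = 132 − 27 = 105
  P = 217 − 5·105 (−75 from intervention) = -383
  Z = 23 − 4·105 + 3·(-383) = -1546
  M = -57 + 4·(-1546) = -6241
Policy B (T + 45, P := 99):
  T = 132 + 45 = 177
  P = 99
  Z = 23 − 4·177 + 3·99 = -388
  M = -57 + 4·(-388) = -1609
M: -6241 − (-1609) = -4632

-4632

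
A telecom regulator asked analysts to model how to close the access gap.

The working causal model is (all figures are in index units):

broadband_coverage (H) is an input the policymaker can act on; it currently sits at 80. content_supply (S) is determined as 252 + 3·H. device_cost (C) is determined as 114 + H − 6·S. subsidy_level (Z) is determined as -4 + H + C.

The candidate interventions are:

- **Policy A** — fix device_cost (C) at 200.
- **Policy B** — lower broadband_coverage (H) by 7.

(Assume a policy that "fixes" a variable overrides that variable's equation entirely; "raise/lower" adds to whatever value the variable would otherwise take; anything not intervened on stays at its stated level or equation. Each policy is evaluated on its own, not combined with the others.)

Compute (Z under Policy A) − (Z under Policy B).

Policy A (C := 200):
  H = 80
  S = 252 + 3·80 = 492
  C = 200
  Z = -4 + 80 + 200 = 276
Policy B (H − 7):
  H = 80 − 7 = 73
  S = 252 + 3·73 = 471
  C = 114 + 73 − 6·471 = -2639
  Z = -4 + 73 + (-2639) = -2570
Z: 276 − (-2570) = 2846

2846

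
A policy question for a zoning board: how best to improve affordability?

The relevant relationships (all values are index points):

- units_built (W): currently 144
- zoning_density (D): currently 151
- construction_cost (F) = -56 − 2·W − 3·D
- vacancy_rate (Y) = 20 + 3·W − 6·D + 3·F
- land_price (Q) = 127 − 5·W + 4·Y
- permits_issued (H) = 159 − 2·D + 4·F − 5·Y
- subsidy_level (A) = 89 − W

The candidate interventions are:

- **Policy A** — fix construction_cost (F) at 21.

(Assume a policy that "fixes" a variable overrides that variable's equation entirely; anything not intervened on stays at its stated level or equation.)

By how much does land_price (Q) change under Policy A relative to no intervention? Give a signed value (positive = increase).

Baseline:
  W = 144
  D = 151
  F = -56 − 2·144 − 3·151 = -797
  Y = 20 + 3·144 − 6·151 + 3·(-797) = -2845
  Q = 127 − 5·144 + 4·(-2845) = -11973
Policy A (F := 21):
  W = 144
  D = 151
  F = 21
  Y = 20 + 3·144 − 6·151 + 3·21 = -391
  Q = 127 − 5·144 + 4·(-391) = -2157
Change in Q: -2157 − (-11973) = 9816

9816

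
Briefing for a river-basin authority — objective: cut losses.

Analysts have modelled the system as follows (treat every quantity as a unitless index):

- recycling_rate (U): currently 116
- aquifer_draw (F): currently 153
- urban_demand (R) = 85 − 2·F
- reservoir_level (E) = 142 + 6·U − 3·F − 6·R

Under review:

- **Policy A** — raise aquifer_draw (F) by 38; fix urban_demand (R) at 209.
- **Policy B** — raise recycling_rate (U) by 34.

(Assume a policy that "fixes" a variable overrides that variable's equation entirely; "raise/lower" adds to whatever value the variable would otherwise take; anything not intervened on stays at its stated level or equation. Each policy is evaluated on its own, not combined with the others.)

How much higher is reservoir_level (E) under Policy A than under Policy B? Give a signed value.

-2898

Policy A (F + 38, R := 209):
  U = 116
  F = 153 + 38 = 191
  R = 209
  E = 142 + 6·116 − 3·191 − 6·209 = -989
Policy B (U + 34):
  U = 116 + 34 = 150
  F = 153
  R = 85 − 2·153 = -221
  E = 142 + 6·150 − 3·153 − 6·(-221) = 1909
E: -989 − 1909 = -2898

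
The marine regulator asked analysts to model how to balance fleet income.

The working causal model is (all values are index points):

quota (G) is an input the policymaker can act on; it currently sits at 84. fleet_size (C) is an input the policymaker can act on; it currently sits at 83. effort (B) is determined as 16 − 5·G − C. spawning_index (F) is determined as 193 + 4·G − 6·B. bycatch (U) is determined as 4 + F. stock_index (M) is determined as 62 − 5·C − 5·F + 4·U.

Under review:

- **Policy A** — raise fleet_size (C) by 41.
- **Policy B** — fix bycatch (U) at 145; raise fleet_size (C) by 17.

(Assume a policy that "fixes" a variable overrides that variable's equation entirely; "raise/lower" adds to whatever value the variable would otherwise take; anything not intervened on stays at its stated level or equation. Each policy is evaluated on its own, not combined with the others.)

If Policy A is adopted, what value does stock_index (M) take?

-4239

Policy A (C + 41):
  G = 84
  C = 83 + 41 = 124
  B = 16 − 5·84 − 124 = -528
  F = 193 + 4·84 − 6·(-528) = 3697
  U = 4 + 3697 = 3701
  M = 62 − 5·124 − 5·3697 + 4·3701 = -4239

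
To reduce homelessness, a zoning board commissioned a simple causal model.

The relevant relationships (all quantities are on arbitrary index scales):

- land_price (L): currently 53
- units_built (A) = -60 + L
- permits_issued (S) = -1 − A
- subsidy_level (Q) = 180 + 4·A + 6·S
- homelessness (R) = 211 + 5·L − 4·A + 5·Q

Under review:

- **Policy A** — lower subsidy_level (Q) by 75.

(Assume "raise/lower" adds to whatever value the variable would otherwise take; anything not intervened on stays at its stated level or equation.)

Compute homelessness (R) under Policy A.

1069

Policy A (Q − 75):
  L = 53
  A = -60 + 53 = -7
  S = -1 − (-7) = 6
  Q = 180 + 4·(-7) + 6·6 (−75 from intervention) = 113
  R = 211 + 5·53 − 4·(-7) + 5·113 = 1069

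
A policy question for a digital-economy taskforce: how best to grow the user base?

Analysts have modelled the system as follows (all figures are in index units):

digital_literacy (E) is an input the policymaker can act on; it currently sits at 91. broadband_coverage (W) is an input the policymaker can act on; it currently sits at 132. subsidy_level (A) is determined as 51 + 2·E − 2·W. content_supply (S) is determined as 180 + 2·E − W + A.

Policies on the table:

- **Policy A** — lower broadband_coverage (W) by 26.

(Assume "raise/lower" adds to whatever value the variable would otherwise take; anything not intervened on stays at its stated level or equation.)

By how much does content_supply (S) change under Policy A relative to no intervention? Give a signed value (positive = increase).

Baseline:
  E = 91
  W = 132
  A = 51 + 2·91 − 2·132 = -31
  S = 180 + 2·91 − 132 + (-31) = 199
Policy A (W − 26):
  E = 91
  W = 132 − 26 = 106
  A = 51 + 2·91 − 2·106 = 21
  S = 180 + 2·91 − 106 + 21 = 277
Change in S: 277 − 199 = 78

78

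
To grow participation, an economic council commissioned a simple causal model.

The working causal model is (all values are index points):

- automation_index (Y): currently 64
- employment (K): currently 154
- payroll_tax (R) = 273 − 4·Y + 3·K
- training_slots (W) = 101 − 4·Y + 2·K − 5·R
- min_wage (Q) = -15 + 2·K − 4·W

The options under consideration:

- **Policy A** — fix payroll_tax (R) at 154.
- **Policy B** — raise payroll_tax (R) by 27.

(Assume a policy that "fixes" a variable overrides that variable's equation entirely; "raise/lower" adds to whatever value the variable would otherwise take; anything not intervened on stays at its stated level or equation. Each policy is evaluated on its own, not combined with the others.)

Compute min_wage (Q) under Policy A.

Policy A (R := 154):
  Y = 64
  K = 154
  R = 154
  W = 101 − 4·64 + 2·154 − 5·154 = -617
  Q = -15 + 2·154 − 4·(-617) = 2761

2761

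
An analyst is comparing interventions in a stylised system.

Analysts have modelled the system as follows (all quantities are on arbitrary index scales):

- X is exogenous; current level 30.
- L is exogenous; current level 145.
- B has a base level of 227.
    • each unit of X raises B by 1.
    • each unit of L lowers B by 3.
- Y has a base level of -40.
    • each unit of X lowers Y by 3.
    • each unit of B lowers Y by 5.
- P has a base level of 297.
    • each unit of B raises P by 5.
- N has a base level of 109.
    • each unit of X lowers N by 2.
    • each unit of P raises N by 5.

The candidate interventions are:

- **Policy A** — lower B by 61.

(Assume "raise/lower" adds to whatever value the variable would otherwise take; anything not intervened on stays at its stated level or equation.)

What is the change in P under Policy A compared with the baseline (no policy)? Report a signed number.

Baseline:
  X = 30
  L = 145
  B = 227 + 30 − 3·145 = -178
  P = 297 + 5·(-178) = -593
Policy A (B − 61):
  X = 30
  L = 145
  B = 227 + 30 − 3·145 (−61 from intervention) = -239
  P = 297 + 5·(-239) = -898
Change in P: -898 − (-593) = -305

-305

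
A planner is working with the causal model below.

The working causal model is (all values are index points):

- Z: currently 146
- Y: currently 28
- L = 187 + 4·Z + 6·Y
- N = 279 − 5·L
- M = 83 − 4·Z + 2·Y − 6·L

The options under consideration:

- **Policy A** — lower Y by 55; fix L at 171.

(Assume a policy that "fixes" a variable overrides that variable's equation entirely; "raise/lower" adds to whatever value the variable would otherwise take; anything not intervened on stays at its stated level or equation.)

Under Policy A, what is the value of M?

Policy A (Y − 55, L := 171):
  Z = 146
  Y = 28 − 55 = -27
  L = 171
  M = 83 − 4·146 + 2·(-27) − 6·171 = -1581

-1581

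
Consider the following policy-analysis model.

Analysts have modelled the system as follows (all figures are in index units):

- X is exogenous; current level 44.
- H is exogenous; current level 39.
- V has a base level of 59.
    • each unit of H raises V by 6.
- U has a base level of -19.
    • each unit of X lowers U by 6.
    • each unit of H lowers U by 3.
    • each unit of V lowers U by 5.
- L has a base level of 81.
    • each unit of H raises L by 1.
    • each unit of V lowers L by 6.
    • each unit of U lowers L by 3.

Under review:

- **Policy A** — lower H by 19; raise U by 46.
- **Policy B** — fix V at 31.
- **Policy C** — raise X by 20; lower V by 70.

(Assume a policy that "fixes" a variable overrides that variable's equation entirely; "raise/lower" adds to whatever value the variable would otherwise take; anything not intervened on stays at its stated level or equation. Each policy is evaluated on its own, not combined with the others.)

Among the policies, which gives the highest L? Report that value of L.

Policy A (H − 19, U + 46):
  X = 44
  H = 39 − 19 = 20
  V = 59 + 6·20 = 179
  U = -19 − 6·44 − 3·20 − 5·179 (+46 from intervention) = -1192
  L = 81 + 20 − 6·179 − 3·(-1192) = 2603
Policy B (V := 31):
  X = 44
  H = 39
  V = 31
  U = -19 − 6·44 − 3·39 − 5·31 = -555
  L = 81 + 39 − 6·31 − 3·(-555) = 1599
Policy C (X + 20, V − 70):
  X = 44 + 20 = 64
  H = 39
  V = 59 + 6·39 (−70 from intervention) = 223
  U = -19 − 6·64 − 3·39 − 5·223 = -1635
  L = 81 + 39 − 6·223 − 3·(-1635) = 3687
Comparing — Policy A: L=2603, Policy B: L=1599, Policy C: L=3687. Highest is 3687 (Policy C).

3687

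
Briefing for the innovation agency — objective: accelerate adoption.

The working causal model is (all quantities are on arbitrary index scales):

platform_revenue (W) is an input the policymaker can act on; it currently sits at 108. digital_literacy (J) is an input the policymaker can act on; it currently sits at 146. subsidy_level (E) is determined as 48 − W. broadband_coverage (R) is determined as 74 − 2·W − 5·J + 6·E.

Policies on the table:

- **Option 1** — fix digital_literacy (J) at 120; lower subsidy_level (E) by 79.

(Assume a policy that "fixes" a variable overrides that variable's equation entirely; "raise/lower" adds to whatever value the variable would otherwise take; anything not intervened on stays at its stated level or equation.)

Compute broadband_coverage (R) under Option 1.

Option 1 (J := 120, E − 79):
  W = 108
  J = 120
  E = 48 − 108 (−79 from intervention) = -139
  R = 74 − 2·108 − 5·120 + 6·(-139) = -1576

-1576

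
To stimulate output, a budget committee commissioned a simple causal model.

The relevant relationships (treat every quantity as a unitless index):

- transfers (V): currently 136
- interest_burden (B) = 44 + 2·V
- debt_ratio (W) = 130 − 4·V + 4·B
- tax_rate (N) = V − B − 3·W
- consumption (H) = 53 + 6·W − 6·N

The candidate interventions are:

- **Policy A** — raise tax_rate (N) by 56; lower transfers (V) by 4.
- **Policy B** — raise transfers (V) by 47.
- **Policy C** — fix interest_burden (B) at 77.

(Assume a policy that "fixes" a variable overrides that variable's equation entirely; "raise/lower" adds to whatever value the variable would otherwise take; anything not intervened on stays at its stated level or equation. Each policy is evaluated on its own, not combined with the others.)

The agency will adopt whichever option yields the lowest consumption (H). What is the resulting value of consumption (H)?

Policy A (N + 56, V − 4):
  V = 136 − 4 = 132
  B = 44 + 2·132 = 308
  W = 130 − 4·132 + 4·308 = 834
  N = 0 + 132 − 308 − 3·834 (+56 from intervention) = -2622
  H = 53 + 6·834 − 6·(-2622) = 20789
Policy B (V + 47):
  V = 136 + 47 = 183
  B = 44 + 2·183 = 410
  W = 130 − 4·183 + 4·410 = 1038
  N = 0 + 183 − 410 − 3·1038 = -3341
  H = 53 + 6·1038 − 6·(-3341) = 26327
Policy C (B := 77):
  V = 136
  B = 77
  W = 130 − 4·136 + 4·77 = -106
  N = 0 + 136 − 77 − 3·(-106) = 377
  H = 53 + 6·(-106) − 6·377 = -2845
Comparing — Policy A: H=20789, Policy B: H=26327, Policy C: H=-2845. Lowest is -2845 (Policy C).

-2845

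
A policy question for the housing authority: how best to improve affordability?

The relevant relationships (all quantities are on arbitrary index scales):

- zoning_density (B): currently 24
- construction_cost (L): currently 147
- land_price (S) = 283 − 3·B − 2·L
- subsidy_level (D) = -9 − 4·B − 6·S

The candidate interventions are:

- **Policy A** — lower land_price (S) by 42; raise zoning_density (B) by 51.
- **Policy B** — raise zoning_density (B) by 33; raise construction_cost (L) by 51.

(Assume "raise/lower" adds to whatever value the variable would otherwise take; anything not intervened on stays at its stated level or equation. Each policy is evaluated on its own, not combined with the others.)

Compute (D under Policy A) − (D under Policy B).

Policy A (S − 42, B + 51):
  B = 24 + 51 = 75
  L = 147
  S = 283 − 3·75 − 2·147 (−42 from intervention) = -278
  D = -9 − 4·75 − 6·(-278) = 1359
Policy B (B + 33, L + 51):
  B = 24 + 33 = 57
  L = 147 + 51 = 198
  S = 283 − 3·57 − 2·198 = -284
  D = -9 − 4·57 − 6·(-284) = 1467
D: 1359 − 1467 = -108

-108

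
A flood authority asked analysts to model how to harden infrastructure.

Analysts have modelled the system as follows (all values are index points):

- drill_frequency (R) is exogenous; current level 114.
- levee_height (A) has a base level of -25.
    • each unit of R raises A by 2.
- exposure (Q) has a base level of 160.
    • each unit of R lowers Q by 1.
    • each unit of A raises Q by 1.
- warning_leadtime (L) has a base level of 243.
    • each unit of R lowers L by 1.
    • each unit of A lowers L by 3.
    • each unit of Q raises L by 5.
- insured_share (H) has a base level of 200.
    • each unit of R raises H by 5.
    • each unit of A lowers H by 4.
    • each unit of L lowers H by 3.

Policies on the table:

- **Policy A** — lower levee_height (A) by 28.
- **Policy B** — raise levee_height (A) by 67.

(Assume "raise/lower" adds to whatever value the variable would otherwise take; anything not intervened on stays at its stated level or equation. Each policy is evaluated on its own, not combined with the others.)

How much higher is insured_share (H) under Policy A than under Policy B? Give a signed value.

950

Policy A (A − 28):
  R = 114
  A = -25 + 2·114 (−28 from intervention) = 175
  Q = 160 − 114 + 175 = 221
  L = 243 − 114 − 3·175 + 5·221 = 709
  H = 200 + 5·114 − 4·175 − 3·709 = -2057
Policy B (A + 67):
  R = 114
  A = -25 + 2·114 (+67 from intervention) = 270
  Q = 160 − 114 + 270 = 316
  L = 243 − 114 − 3·270 + 5·316 = 899
  H = 200 + 5·114 − 4·270 − 3·899 = -3007
H: -2057 − (-3007) = 950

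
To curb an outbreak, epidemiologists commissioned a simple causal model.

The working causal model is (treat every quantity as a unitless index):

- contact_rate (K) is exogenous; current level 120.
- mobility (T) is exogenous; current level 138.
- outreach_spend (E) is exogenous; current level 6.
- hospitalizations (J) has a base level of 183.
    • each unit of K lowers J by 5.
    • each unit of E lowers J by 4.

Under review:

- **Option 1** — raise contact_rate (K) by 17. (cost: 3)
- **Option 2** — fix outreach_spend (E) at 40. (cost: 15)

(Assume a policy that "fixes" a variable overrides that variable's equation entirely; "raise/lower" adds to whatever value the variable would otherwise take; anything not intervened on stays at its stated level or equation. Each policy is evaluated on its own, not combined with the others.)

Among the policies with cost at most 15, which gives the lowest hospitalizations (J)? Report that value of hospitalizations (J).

Option 1 (K + 17):
  K = 120 + 17 = 137
  E = 6
  J = 183 − 5·137 − 4·6 = -526
Option 2 (E := 40):
  K = 120
  E = 40
  J = 183 − 5·120 − 4·40 = -577
Comparing — Option 1: J=-526, Option 2: J=-577. Lowest is -577 (Option 2).

-577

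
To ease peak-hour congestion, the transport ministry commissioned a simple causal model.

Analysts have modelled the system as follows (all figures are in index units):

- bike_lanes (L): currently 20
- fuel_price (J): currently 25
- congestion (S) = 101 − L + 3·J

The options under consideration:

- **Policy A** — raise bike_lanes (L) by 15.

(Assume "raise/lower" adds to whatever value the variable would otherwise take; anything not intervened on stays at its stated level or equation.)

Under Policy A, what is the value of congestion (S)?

Policy A (L + 15):
  L = 20 + 15 = 35
  J = 25
  S = 101 − 35 + 3·25 = 141

141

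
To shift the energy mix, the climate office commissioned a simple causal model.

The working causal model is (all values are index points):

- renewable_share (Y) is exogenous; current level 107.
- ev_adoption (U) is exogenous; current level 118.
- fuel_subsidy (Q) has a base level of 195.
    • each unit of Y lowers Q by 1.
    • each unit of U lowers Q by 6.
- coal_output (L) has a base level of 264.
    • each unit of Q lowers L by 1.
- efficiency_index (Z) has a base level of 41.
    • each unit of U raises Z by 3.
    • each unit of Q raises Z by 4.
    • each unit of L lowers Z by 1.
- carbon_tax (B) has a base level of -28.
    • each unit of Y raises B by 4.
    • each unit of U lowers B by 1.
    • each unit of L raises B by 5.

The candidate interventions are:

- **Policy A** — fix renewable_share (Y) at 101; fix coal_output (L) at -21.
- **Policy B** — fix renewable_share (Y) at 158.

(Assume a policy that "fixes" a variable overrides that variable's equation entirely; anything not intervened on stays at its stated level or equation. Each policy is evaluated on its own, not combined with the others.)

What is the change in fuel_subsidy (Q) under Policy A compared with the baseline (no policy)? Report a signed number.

6

Baseline:
  Y = 107
  U = 118
  Q = 195 − 107 − 6·118 = -620
Policy A (Y := 101, L := -21):
  Y = 101
  U = 118
  Q = 195 − 101 − 6·118 = -614
Change in Q: -614 − (-620) = 6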